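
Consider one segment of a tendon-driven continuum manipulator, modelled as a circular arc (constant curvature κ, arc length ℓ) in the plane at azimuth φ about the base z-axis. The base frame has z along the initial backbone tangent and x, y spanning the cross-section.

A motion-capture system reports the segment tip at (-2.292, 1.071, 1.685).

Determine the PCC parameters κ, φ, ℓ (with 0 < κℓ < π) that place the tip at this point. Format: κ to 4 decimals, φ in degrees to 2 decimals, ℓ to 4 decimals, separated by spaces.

0.5476 154.95 3.5909

ρ = √(x²+y²) = √(-2.292² + 1.071²) = 2.52988
φ = atan2(y, x) mod 360° = atan2(1.071, -2.292) = 154.9544°
|p|² = ρ² + z² = 2.52988² + 1.685² = 9.23953
κ = 2ρ / |p|² = 2×2.52988 / 9.23953 = 0.54762
θ = 2·atan2(ρ, z) = 2·atan2(2.52988, 1.685) = 1.96646 rad
ℓ = θ/κ = 1.96646/0.54762 = 3.59091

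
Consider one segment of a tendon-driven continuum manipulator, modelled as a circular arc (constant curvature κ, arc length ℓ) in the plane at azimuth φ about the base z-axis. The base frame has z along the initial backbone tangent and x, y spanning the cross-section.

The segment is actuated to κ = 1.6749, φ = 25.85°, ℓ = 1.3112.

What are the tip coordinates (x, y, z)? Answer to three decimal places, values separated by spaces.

0.852 0.413 0.484

θ = κ·ℓ = 1.6749 × 1.3112 = 2.19613 rad
ρ = (1 − cos θ)/κ = (1 − -0.58537)/1.6749 = 0.94654
z = sin θ / κ = 0.81077/1.6749 = 0.48407
x = ρ cos φ = 0.94654 × cos(25.85°) = 0.85183
y = ρ sin φ = 0.94654 × sin(25.85°) = 0.41271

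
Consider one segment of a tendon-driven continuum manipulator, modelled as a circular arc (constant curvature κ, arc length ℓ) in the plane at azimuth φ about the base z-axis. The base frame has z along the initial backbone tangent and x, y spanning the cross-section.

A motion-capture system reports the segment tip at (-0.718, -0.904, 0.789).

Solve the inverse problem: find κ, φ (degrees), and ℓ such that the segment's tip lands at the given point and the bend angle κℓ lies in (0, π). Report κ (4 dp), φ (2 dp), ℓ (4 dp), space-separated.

ρ = √(x²+y²) = √(-0.718² + -0.904²) = 1.15444
φ = atan2(y, x) mod 360° = atan2(-0.904, -0.718) = 231.5417°
|p|² = ρ² + z² = 1.15444² + 0.789² = 1.95526
κ = 2ρ / |p|² = 2×1.15444 / 1.95526 = 1.18086
θ = 2·atan2(ρ, z) = 2·atan2(1.15444, 0.789) = 1.94253 rad
ℓ = θ/κ = 1.94253/1.18086 = 1.64502

1.1809 231.54 1.6450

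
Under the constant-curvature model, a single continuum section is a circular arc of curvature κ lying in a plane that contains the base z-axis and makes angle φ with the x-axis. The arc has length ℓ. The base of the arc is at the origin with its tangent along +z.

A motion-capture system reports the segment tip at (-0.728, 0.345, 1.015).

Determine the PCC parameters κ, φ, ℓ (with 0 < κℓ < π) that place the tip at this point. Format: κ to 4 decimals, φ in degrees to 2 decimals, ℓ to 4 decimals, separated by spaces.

0.9595 154.64 1.3984

ρ = √(x²+y²) = √(-0.728² + 0.345²) = 0.80561
φ = atan2(y, x) mod 360° = atan2(0.345, -0.728) = 154.6437°
|p|² = ρ² + z² = 0.80561² + 1.015² = 1.67923
κ = 2ρ / |p|² = 2×0.80561 / 1.67923 = 0.95950
θ = 2·atan2(ρ, z) = 2·atan2(0.80561, 1.015) = 1.34178 rad
ℓ = θ/κ = 1.34178/0.95950 = 1.39842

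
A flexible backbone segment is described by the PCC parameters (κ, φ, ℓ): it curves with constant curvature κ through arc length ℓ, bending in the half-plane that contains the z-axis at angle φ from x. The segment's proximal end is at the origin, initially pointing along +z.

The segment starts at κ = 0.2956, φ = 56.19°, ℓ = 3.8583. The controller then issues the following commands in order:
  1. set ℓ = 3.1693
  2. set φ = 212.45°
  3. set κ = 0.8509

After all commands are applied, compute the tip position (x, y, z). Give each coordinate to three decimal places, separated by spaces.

-1.887 -1.200 0.506

initial: κ=0.2956, φ=56.19°, ℓ=3.8583
cmd 1: set ℓ=3.1693 → (κ,φ,ℓ)=(0.2956,56.19°,3.1693) → tip=(0.7674,1.1459,2.7256)
cmd 2: set φ=212.45° → (κ,φ,ℓ)=(0.2956,212.45°,3.1693) → tip=(-1.1638,-0.7400,2.7256)
cmd 3: set κ=0.8509 → (κ,φ,ℓ)=(0.8509,212.45°,3.1693) → tip=(-1.8869,-1.1998,0.5057)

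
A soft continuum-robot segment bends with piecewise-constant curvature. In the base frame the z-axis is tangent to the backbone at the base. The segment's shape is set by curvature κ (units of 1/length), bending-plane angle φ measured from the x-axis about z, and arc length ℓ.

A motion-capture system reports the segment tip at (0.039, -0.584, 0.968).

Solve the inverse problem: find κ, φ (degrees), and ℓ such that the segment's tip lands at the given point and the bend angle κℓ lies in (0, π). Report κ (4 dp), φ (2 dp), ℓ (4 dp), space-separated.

0.9148 273.82 1.1889

ρ = √(x²+y²) = √(0.039² + -0.584²) = 0.58530
φ = atan2(y, x) mod 360° = atan2(-0.584, 0.039) = 273.8206°
|p|² = ρ² + z² = 0.58530² + 0.968² = 1.27960
κ = 2ρ / |p|² = 2×0.58530 / 1.27960 = 0.91482
θ = 2·atan2(ρ, z) = 2·atan2(0.58530, 0.968) = 1.08766 rad
ℓ = θ/κ = 1.08766/0.91482 = 1.18894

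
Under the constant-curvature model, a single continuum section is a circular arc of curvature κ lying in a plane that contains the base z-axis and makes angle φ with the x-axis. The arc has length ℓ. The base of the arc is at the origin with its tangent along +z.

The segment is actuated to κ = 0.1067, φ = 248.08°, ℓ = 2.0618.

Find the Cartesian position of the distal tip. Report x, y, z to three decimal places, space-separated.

θ = κ·ℓ = 0.1067 × 2.0618 = 0.21999 rad
ρ = (1 − cos θ)/κ = (1 − 0.97590)/0.1067 = 0.22588
z = sin θ / κ = 0.21822/0.1067 = 2.04521
x = ρ cos φ = 0.22588 × cos(248.08°) = -0.08432
y = ρ sin φ = 0.22588 × sin(248.08°) = -0.20955

-0.084 -0.210 2.045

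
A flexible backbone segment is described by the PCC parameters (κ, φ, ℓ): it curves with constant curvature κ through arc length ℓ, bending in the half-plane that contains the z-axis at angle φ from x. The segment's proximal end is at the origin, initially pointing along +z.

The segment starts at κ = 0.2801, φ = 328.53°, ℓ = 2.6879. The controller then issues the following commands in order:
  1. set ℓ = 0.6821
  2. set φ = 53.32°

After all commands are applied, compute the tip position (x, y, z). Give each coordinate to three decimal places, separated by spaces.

initial: κ=0.2801, φ=328.53°, ℓ=2.6879
cmd 1: set ℓ=0.6821 → (κ,φ,ℓ)=(0.2801,328.53°,0.6821) → tip=(0.0554,-0.0339,0.6780)
cmd 2: set φ=53.32° → (κ,φ,ℓ)=(0.2801,53.32°,0.6821) → tip=(0.0388,0.0521,0.6780)

0.039 0.052 0.678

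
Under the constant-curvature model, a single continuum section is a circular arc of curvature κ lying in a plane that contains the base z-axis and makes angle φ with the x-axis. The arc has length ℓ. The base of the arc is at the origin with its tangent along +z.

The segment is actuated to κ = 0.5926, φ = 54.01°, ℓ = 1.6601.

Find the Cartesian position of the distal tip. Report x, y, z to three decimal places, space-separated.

0.442 0.609 1.405

θ = κ·ℓ = 0.5926 × 1.6601 = 0.98378 rad
ρ = (1 − cos θ)/κ = (1 − 0.55388)/0.5926 = 0.75281
z = sin θ / κ = 0.83259/0.5926 = 1.40499
x = ρ cos φ = 0.75281 × cos(54.01°) = 0.44239
y = ρ sin φ = 0.75281 × sin(54.01°) = 0.60912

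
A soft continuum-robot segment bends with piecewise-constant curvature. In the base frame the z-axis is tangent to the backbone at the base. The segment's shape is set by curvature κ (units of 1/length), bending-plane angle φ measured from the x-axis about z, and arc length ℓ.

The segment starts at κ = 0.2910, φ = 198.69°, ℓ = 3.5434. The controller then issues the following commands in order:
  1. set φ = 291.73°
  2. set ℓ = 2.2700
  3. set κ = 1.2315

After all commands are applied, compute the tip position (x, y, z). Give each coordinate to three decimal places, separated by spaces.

0.583 -1.464 0.275

initial: κ=0.2910, φ=198.69°, ℓ=3.5434
cmd 1: set φ=291.73° → (κ,φ,ℓ)=(0.2910,291.73°,3.5434) → tip=(0.6185,-1.5519,2.9480)
cmd 2: set ℓ=2.2700 → (κ,φ,ℓ)=(0.2910,291.73°,2.2700) → tip=(0.2676,-0.6715,2.1085)
cmd 3: set κ=1.2315 → (κ,φ,ℓ)=(1.2315,291.73°,2.2700) → tip=(0.5834,-1.4639,0.2755)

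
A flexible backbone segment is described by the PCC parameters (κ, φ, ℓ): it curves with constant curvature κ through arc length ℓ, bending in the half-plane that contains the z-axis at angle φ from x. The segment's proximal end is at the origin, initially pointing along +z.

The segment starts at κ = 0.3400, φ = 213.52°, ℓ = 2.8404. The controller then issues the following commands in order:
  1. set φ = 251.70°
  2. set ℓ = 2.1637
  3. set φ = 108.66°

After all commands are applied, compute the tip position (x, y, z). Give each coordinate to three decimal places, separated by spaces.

-0.243 0.721 1.974

initial: κ=0.3400, φ=213.52°, ℓ=2.8404
cmd 1: set φ=251.70° → (κ,φ,ℓ)=(0.3400,251.70°,2.8404) → tip=(-0.3982,-1.2041,2.4190)
cmd 2: set ℓ=2.1637 → (κ,φ,ℓ)=(0.3400,251.70°,2.1637) → tip=(-0.2388,-0.7222,1.9738)
cmd 3: set φ=108.66° → (κ,φ,ℓ)=(0.3400,108.66°,2.1637) → tip=(-0.2434,0.7206,1.9738)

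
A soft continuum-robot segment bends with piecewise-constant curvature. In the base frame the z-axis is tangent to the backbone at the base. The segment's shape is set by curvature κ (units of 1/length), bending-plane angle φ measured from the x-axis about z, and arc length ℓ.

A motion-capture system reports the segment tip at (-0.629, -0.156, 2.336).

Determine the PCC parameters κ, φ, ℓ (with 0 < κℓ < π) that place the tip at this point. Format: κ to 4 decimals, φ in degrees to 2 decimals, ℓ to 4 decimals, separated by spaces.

ρ = √(x²+y²) = √(-0.629² + -0.156²) = 0.64806
φ = atan2(y, x) mod 360° = atan2(-0.156, -0.629) = 193.9290°
|p|² = ρ² + z² = 0.64806² + 2.336² = 5.87687
κ = 2ρ / |p|² = 2×0.64806 / 5.87687 = 0.22054
θ = 2·atan2(ρ, z) = 2·atan2(0.64806, 2.336) = 0.54123 rad
ℓ = θ/κ = 0.54123/0.22054 = 2.45407

0.2205 193.93 2.4541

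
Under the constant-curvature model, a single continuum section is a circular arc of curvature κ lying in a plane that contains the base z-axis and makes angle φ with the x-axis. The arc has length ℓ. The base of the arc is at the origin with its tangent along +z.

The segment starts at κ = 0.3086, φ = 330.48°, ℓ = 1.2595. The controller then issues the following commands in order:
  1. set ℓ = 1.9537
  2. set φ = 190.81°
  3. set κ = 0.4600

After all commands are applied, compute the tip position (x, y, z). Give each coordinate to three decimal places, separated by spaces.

-0.806 -0.154 1.701

initial: κ=0.3086, φ=330.48°, ℓ=1.2595
cmd 1: set ℓ=1.9537 → (κ,φ,ℓ)=(0.3086,330.48°,1.9537) → tip=(0.4972,-0.2815,1.8375)
cmd 2: set φ=190.81° → (κ,φ,ℓ)=(0.3086,190.81°,1.9537) → tip=(-0.5612,-0.1072,1.8375)
cmd 3: set κ=0.4600 → (κ,φ,ℓ)=(0.4600,190.81°,1.9537) → tip=(-0.8058,-0.1539,1.7011)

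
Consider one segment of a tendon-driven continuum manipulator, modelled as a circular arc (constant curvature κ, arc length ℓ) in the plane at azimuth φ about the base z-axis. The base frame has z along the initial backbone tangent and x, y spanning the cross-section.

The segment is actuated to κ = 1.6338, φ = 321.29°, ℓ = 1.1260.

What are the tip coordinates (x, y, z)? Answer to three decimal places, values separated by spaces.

0.604 -0.484 0.590

θ = κ·ℓ = 1.6338 × 1.1260 = 1.83966 rad
ρ = (1 − cos θ)/κ = (1 − -0.26563)/1.6338 = 0.77466
z = sin θ / κ = 0.96407/1.6338 = 0.59008
x = ρ cos φ = 0.77466 × cos(321.29°) = 0.60448
y = ρ sin φ = 0.77466 × sin(321.29°) = -0.48445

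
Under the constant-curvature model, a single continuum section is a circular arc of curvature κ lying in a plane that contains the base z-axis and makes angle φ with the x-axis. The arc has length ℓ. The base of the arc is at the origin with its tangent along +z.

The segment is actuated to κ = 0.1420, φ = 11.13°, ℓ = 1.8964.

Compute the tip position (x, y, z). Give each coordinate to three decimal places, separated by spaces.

θ = κ·ℓ = 0.1420 × 1.8964 = 0.26929 rad
ρ = (1 − cos θ)/κ = (1 − 0.96396)/0.1420 = 0.25380
z = sin θ / κ = 0.26605/0.1420 = 1.87356
x = ρ cos φ = 0.25380 × cos(11.13°) = 0.24903
y = ρ sin φ = 0.25380 × sin(11.13°) = 0.04899

0.249 0.049 1.874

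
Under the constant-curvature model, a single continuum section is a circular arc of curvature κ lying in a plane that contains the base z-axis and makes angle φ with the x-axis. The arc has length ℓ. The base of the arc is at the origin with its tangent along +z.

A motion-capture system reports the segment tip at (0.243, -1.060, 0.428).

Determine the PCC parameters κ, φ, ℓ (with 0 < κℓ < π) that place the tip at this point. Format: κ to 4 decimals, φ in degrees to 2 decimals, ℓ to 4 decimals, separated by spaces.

ρ = √(x²+y²) = √(0.243² + -1.060²) = 1.08750
φ = atan2(y, x) mod 360° = atan2(-1.060, 0.243) = 282.9117°
|p|² = ρ² + z² = 1.08750² + 0.428² = 1.36583
κ = 2ρ / |p|² = 2×1.08750 / 1.36583 = 1.59243
θ = 2·atan2(ρ, z) = 2·atan2(1.08750, 0.428) = 2.39170 rad
ℓ = θ/κ = 2.39170/1.59243 = 1.50192

1.5924 282.91 1.5019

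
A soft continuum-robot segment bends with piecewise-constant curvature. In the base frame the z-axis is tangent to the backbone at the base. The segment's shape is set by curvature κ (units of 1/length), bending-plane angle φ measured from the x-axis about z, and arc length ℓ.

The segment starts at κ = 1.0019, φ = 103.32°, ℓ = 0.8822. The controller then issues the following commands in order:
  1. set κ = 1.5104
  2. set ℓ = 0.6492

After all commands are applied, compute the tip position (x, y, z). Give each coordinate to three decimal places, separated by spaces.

-0.068 0.286 0.550

initial: κ=1.0019, φ=103.32°, ℓ=0.8822
cmd 1: set κ=1.5104 → (κ,φ,ℓ)=(1.5104,103.32°,0.8822) → tip=(-0.1165,0.4922,0.6434)
cmd 2: set ℓ=0.6492 → (κ,φ,ℓ)=(1.5104,103.32°,0.6492) → tip=(-0.0676,0.2857,0.5501)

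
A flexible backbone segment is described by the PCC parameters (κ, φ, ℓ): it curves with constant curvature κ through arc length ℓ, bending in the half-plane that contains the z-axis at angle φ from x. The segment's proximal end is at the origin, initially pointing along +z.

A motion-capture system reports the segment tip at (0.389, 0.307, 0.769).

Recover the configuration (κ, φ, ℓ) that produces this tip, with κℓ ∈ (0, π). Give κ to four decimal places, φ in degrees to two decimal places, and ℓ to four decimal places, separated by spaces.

ρ = √(x²+y²) = √(0.389² + 0.307²) = 0.49555
φ = atan2(y, x) mod 360° = atan2(0.307, 0.389) = 38.2806°
|p|² = ρ² + z² = 0.49555² + 0.769² = 0.83693
κ = 2ρ / |p|² = 2×0.49555 / 0.83693 = 1.18421
θ = 2·atan2(ρ, z) = 2·atan2(0.49555, 0.769) = 1.14487 rad
ℓ = θ/κ = 1.14487/1.18421 = 0.96678

1.1842 38.28 0.9668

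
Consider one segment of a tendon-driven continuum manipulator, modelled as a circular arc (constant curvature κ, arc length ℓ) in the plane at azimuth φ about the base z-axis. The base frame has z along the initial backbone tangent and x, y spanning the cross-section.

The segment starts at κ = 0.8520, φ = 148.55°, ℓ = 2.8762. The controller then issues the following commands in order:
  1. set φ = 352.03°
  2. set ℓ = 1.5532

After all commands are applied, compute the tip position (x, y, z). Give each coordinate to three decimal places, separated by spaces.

0.878 -0.123 1.138

initial: κ=0.8520, φ=148.55°, ℓ=2.8762
cmd 1: set φ=352.03° → (κ,φ,ℓ)=(0.8520,352.03°,2.8762) → tip=(2.0581,-0.2881,0.7481)
cmd 2: set ℓ=1.5532 → (κ,φ,ℓ)=(0.8520,352.03°,1.5532) → tip=(0.8776,-0.1229,1.1380)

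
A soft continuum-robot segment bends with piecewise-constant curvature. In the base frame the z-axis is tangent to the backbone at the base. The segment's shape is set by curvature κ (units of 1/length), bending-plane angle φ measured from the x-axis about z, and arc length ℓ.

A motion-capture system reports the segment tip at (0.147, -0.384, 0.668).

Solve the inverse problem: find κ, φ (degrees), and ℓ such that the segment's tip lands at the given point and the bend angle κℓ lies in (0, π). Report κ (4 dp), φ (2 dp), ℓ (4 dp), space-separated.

ρ = √(x²+y²) = √(0.147² + -0.384²) = 0.41118
φ = atan2(y, x) mod 360° = atan2(-0.384, 0.147) = 290.9475°
|p|² = ρ² + z² = 0.41118² + 0.668² = 0.61529
κ = 2ρ / |p|² = 2×0.41118 / 0.61529 = 1.33653
θ = 2·atan2(ρ, z) = 2·atan2(0.41118, 0.668) = 1.10352 rad
ℓ = θ/κ = 1.10352/1.33653 = 0.82566

1.3365 290.95 0.8257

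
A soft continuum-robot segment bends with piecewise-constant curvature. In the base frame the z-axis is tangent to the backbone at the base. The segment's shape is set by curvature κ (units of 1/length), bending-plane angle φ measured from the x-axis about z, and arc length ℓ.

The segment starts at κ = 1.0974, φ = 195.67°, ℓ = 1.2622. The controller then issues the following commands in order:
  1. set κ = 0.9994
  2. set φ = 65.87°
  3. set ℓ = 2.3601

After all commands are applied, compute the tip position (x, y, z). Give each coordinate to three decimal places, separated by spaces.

0.699 1.560 0.706

initial: κ=1.0974, φ=195.67°, ℓ=1.2622
cmd 1: set κ=0.9994 → (κ,φ,ℓ)=(0.9994,195.67°,1.2622) → tip=(-0.6701,-0.1880,0.9531)
cmd 2: set φ=65.87° → (κ,φ,ℓ)=(0.9994,65.87°,1.2622) → tip=(0.2845,0.6352,0.9531)
cmd 3: set ℓ=2.3601 → (κ,φ,ℓ)=(0.9994,65.87°,2.3601) → tip=(0.6990,1.5605,0.7058)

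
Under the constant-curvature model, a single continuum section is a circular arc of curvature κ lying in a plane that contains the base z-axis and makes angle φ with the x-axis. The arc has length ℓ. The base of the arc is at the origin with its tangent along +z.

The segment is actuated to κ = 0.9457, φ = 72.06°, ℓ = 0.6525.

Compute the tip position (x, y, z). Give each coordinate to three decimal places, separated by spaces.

θ = κ·ℓ = 0.9457 × 0.6525 = 0.61707 rad
ρ = (1 − cos θ)/κ = (1 − 0.81558)/0.9457 = 0.19501
z = sin θ / κ = 0.57865/0.9457 = 0.61187
x = ρ cos φ = 0.19501 × cos(72.06°) = 0.06007
y = ρ sin φ = 0.19501 × sin(72.06°) = 0.18553

0.060 0.186 0.612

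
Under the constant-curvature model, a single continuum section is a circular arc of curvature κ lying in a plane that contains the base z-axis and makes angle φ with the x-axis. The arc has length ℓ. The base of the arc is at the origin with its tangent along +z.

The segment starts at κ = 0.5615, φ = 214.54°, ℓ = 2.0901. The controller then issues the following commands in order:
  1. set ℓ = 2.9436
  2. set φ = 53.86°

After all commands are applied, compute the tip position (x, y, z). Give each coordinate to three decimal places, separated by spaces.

1.136 1.556 1.775

initial: κ=0.5615, φ=214.54°, ℓ=2.0901
cmd 1: set ℓ=2.9436 → (κ,φ,ℓ)=(0.5615,214.54°,2.9436) → tip=(-1.5872,-1.0925,1.7750)
cmd 2: set φ=53.86° → (κ,φ,ℓ)=(0.5615,53.86°,2.9436) → tip=(1.1364,1.5561,1.7750)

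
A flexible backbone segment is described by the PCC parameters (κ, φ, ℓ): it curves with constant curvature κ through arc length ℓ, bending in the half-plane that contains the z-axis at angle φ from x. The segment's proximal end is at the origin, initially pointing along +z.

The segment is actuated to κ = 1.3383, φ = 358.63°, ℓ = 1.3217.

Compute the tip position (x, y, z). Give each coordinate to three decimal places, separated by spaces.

θ = κ·ℓ = 1.3383 × 1.3217 = 1.76883 rad
ρ = (1 − cos θ)/κ = (1 − -0.19674)/1.3383 = 0.89423
z = sin θ / κ = 0.98046/1.3383 = 0.73261
x = ρ cos φ = 0.89423 × cos(358.63°) = 0.89397
y = ρ sin φ = 0.89423 × sin(358.63°) = -0.02138

0.894 -0.021 0.733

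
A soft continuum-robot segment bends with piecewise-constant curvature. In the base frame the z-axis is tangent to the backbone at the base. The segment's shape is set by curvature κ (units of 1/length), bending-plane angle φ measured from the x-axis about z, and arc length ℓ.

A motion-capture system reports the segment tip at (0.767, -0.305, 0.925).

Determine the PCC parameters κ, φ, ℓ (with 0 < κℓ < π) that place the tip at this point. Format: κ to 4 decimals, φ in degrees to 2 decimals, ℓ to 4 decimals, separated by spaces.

1.0741 338.31 1.3566

ρ = √(x²+y²) = √(0.767² + -0.305²) = 0.82542
φ = atan2(y, x) mod 360° = atan2(-0.305, 0.767) = 338.3146°
|p|² = ρ² + z² = 0.82542² + 0.925² = 1.53694
κ = 2ρ / |p|² = 2×0.82542 / 1.53694 = 1.07411
θ = 2·atan2(ρ, z) = 2·atan2(0.82542, 0.925) = 1.45714 rad
ℓ = θ/κ = 1.45714/1.07411 = 1.35661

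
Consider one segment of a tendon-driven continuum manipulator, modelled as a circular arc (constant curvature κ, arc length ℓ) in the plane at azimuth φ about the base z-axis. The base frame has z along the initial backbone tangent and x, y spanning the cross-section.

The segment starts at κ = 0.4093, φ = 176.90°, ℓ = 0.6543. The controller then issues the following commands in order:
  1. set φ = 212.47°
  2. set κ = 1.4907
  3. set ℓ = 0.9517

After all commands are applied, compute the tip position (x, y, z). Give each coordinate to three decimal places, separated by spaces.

initial: κ=0.4093, φ=176.90°, ℓ=0.6543
cmd 1: set φ=212.47° → (κ,φ,ℓ)=(0.4093,212.47°,0.6543) → tip=(-0.0735,-0.0468,0.6465)
cmd 2: set κ=1.4907 → (κ,φ,ℓ)=(1.4907,212.47°,0.6543) → tip=(-0.2485,-0.1581,0.5554)
cmd 3: set ℓ=0.9517 → (κ,φ,ℓ)=(1.4907,212.47°,0.9517) → tip=(-0.4802,-0.3056,0.6631)

-0.480 -0.306 0.663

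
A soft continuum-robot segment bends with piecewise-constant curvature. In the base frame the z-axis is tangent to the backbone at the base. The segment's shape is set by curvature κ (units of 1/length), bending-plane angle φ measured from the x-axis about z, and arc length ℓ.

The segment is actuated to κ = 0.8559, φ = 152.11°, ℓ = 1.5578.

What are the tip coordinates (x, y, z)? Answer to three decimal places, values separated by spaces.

θ = κ·ℓ = 0.8559 × 1.5578 = 1.33332 rad
ρ = (1 − cos θ)/κ = (1 − 0.23525)/0.8559 = 0.89350
z = sin θ / κ = 0.97194/0.8559 = 1.13557
x = ρ cos φ = 0.89350 × cos(152.11°) = -0.78972
y = ρ sin φ = 0.89350 × sin(152.11°) = 0.41796

-0.790 0.418 1.136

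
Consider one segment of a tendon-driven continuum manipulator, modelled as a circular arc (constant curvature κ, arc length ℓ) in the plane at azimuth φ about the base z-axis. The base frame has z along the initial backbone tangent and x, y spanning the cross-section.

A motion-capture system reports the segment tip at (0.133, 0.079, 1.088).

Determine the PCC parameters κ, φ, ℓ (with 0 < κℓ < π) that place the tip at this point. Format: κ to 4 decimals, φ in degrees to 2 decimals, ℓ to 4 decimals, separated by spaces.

0.2562 30.71 1.1026

ρ = √(x²+y²) = √(0.133² + 0.079²) = 0.15469
φ = atan2(y, x) mod 360° = atan2(0.079, 0.133) = 30.7097°
|p|² = ρ² + z² = 0.15469² + 1.088² = 1.20767
κ = 2ρ / |p|² = 2×0.15469 / 1.20767 = 0.25618
θ = 2·atan2(ρ, z) = 2·atan2(0.15469, 1.088) = 0.28247 rad
ℓ = θ/κ = 0.28247/0.25618 = 1.10260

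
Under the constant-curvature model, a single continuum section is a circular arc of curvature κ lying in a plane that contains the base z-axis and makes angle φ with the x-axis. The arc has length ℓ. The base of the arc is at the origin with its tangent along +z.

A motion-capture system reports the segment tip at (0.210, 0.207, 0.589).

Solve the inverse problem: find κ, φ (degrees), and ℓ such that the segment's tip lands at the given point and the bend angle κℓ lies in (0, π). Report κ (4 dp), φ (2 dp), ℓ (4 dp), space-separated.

1.3593 44.59 0.6829

ρ = √(x²+y²) = √(0.210² + 0.207²) = 0.29487
φ = atan2(y, x) mod 360° = atan2(0.207, 0.210) = 44.5878°
|p|² = ρ² + z² = 0.29487² + 0.589² = 0.43387
κ = 2ρ / |p|² = 2×0.29487 / 0.43387 = 1.35926
θ = 2·atan2(ρ, z) = 2·atan2(0.29487, 0.589) = 0.92830 rad
ℓ = θ/κ = 0.92830/1.35926 = 0.68295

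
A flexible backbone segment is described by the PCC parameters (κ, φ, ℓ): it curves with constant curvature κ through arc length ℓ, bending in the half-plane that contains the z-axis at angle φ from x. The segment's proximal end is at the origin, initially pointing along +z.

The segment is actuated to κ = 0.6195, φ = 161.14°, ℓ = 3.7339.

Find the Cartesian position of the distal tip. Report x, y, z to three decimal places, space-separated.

θ = κ·ℓ = 0.6195 × 3.7339 = 2.31315 rad
ρ = (1 − cos θ)/κ = (1 − -0.67602)/0.6195 = 2.70545
z = sin θ / κ = 0.73688/0.6195 = 1.18947
x = ρ cos φ = 2.70545 × cos(161.14°) = -2.56020
y = ρ sin φ = 2.70545 × sin(161.14°) = 0.87455

-2.560 0.875 1.189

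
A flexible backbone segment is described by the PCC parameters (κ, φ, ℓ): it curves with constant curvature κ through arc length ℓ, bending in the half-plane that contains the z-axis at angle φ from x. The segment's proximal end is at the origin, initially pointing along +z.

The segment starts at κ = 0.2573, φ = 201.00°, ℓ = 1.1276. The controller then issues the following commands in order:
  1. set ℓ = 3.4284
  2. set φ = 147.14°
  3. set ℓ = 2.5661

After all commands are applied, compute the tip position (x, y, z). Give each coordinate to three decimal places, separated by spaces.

-0.686 0.443 2.384

initial: κ=0.2573, φ=201.00°, ℓ=1.1276
cmd 1: set ℓ=3.4284 → (κ,φ,ℓ)=(0.2573,201.00°,3.4284) → tip=(-1.3225,-0.5077,3.0007)
cmd 2: set φ=147.14° → (κ,φ,ℓ)=(0.2573,147.14°,3.4284) → tip=(-1.1899,0.7686,3.0007)
cmd 3: set ℓ=2.5661 → (κ,φ,ℓ)=(0.2573,147.14°,2.5661) → tip=(-0.6861,0.4432,2.3837)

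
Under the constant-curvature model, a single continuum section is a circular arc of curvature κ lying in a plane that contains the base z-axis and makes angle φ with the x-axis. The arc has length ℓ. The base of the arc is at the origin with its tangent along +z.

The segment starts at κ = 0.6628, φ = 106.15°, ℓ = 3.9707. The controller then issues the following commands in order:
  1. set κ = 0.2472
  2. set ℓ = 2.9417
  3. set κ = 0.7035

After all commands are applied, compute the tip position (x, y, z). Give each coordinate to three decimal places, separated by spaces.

initial: κ=0.6628, φ=106.15°, ℓ=3.9707
cmd 1: set κ=0.2472 → (κ,φ,ℓ)=(0.2472,106.15°,3.9707) → tip=(-0.4999,1.7263,3.3631)
cmd 2: set ℓ=2.9417 → (κ,φ,ℓ)=(0.2472,106.15°,2.9417) → tip=(-0.2846,0.9829,2.6892)
cmd 3: set κ=0.7035 → (κ,φ,ℓ)=(0.7035,106.15°,2.9417) → tip=(-0.5845,2.0184,1.2483)

-0.584 2.018 1.248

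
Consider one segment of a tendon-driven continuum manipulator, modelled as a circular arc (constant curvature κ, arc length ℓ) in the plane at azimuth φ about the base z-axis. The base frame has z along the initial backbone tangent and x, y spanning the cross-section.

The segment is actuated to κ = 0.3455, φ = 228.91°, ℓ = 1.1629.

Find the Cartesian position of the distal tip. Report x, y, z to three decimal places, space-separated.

θ = κ·ℓ = 0.3455 × 1.1629 = 0.40178 rad
ρ = (1 − cos θ)/κ = (1 − 0.92037)/0.3455 = 0.23049
z = sin θ / κ = 0.39106/0.3455 = 1.13186
x = ρ cos φ = 0.23049 × cos(228.91°) = -0.15149
y = ρ sin φ = 0.23049 × sin(228.91°) = -0.17372

-0.151 -0.174 1.132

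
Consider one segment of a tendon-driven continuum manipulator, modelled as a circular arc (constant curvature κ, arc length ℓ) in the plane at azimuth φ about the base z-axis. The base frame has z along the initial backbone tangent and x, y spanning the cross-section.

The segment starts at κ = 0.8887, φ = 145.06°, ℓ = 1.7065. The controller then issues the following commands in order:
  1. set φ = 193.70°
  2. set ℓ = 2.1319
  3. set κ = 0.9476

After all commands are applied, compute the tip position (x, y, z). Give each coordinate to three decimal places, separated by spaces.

initial: κ=0.8887, φ=145.06°, ℓ=1.7065
cmd 1: set φ=193.70° → (κ,φ,ℓ)=(0.8887,193.70°,1.7065) → tip=(-1.0340,-0.2521,1.1236)
cmd 2: set ℓ=2.1319 → (κ,φ,ℓ)=(0.8887,193.70°,2.1319) → tip=(-1.4411,-0.3513,1.0668)
cmd 3: set κ=0.9476 → (κ,φ,ℓ)=(0.9476,193.70°,2.1319) → tip=(-1.4707,-0.3585,0.9505)

-1.471 -0.359 0.951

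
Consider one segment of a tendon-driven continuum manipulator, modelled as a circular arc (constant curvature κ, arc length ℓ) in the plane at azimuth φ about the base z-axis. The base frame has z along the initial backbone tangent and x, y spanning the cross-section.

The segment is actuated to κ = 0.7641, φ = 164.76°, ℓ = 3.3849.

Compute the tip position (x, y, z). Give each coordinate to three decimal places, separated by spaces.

-2.336 0.636 0.690

θ = κ·ℓ = 0.7641 × 3.3849 = 2.58640 rad
ρ = (1 − cos θ)/κ = (1 − -0.84980)/0.7641 = 2.42089
z = sin θ / κ = 0.52711/0.7641 = 0.68984
x = ρ cos φ = 2.42089 × cos(164.76°) = -2.33575
y = ρ sin φ = 2.42089 × sin(164.76°) = 0.63636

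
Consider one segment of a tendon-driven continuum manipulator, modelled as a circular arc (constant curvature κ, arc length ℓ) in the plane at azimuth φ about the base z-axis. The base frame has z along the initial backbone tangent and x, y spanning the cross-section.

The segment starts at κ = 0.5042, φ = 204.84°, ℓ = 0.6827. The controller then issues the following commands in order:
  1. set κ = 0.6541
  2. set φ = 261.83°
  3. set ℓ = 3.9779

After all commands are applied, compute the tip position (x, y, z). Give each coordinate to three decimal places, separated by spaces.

initial: κ=0.5042, φ=204.84°, ℓ=0.6827
cmd 1: set κ=0.6541 → (κ,φ,ℓ)=(0.6541,204.84°,0.6827) → tip=(-0.1360,-0.0630,0.6602)
cmd 2: set φ=261.83° → (κ,φ,ℓ)=(0.6541,261.83°,0.6827) → tip=(-0.0213,-0.1484,0.6602)
cmd 3: set ℓ=3.9779 → (κ,φ,ℓ)=(0.6541,261.83°,3.9779) → tip=(-0.4036,-2.8115,0.7856)

-0.404 -2.812 0.786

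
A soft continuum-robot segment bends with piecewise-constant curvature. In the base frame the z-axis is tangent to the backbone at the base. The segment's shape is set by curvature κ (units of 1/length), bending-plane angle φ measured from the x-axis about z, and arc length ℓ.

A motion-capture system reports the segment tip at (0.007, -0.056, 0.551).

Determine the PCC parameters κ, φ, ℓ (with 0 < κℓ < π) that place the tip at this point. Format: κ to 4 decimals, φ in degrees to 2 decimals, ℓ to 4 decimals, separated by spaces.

ρ = √(x²+y²) = √(0.007² + -0.056²) = 0.05644
φ = atan2(y, x) mod 360° = atan2(-0.056, 0.007) = 277.1250°
|p|² = ρ² + z² = 0.05644² + 0.551² = 0.30679
κ = 2ρ / |p|² = 2×0.05644 / 0.30679 = 0.36792
θ = 2·atan2(ρ, z) = 2·atan2(0.05644, 0.551) = 0.20414 rad
ℓ = θ/κ = 0.20414/0.36792 = 0.55485

0.3679 277.13 0.5548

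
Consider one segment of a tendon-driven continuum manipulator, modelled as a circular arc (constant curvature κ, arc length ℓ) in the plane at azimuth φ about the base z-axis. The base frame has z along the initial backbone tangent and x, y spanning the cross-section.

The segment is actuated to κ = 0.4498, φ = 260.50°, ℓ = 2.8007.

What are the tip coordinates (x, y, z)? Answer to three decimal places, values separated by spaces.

θ = κ·ℓ = 0.4498 × 2.8007 = 1.25975 rad
ρ = (1 − cos θ)/κ = (1 − 0.30605)/0.4498 = 1.54280
z = sin θ / κ = 0.95202/0.4498 = 2.11653
x = ρ cos φ = 1.54280 × cos(260.50°) = -0.25463
y = ρ sin φ = 1.54280 × sin(260.50°) = -1.52164

-0.255 -1.522 2.117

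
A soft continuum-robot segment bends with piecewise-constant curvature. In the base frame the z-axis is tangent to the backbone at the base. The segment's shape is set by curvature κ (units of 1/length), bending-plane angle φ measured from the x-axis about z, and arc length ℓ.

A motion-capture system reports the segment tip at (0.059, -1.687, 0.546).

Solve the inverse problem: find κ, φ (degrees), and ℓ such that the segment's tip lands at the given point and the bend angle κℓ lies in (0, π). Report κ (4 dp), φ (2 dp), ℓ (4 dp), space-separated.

ρ = √(x²+y²) = √(0.059² + -1.687²) = 1.68803
φ = atan2(y, x) mod 360° = atan2(-1.687, 0.059) = 272.0030°
|p|² = ρ² + z² = 1.68803² + 0.546² = 3.14757
κ = 2ρ / |p|² = 2×1.68803 / 3.14757 = 1.07259
θ = 2·atan2(ρ, z) = 2·atan2(1.68803, 0.546) = 2.51593 rad
ℓ = θ/κ = 2.51593/1.07259 = 2.34565

1.0726 272.00 2.3456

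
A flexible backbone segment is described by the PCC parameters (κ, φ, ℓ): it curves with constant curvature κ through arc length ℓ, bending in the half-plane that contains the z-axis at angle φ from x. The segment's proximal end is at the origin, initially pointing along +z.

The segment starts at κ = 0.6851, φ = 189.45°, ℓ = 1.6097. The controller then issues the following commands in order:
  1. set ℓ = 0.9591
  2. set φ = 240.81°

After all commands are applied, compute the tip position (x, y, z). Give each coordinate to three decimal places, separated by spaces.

initial: κ=0.6851, φ=189.45°, ℓ=1.6097
cmd 1: set ℓ=0.9591 → (κ,φ,ℓ)=(0.6851,189.45°,0.9591) → tip=(-0.2998,-0.0499,0.8916)
cmd 2: set φ=240.81° → (κ,φ,ℓ)=(0.6851,240.81°,0.9591) → tip=(-0.1482,-0.2653,0.8916)

-0.148 -0.265 0.892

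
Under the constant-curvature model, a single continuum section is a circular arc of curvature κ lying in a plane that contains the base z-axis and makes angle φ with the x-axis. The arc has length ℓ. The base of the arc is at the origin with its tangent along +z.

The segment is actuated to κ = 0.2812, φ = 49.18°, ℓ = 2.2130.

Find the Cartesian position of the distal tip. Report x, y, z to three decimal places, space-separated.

θ = κ·ℓ = 0.2812 × 2.2130 = 0.62230 rad
ρ = (1 − cos θ)/κ = (1 − 0.81254)/0.2812 = 0.66663
z = sin θ / κ = 0.58290/0.2812 = 2.07291
x = ρ cos φ = 0.66663 × cos(49.18°) = 0.43577
y = ρ sin φ = 0.66663 × sin(49.18°) = 0.50449

0.436 0.504 2.073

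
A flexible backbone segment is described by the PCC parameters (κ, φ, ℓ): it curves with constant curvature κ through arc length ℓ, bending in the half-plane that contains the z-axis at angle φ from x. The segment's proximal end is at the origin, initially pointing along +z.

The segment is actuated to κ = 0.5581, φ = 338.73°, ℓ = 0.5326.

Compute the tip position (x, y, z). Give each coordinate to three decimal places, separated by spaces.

0.073 -0.029 0.525

θ = κ·ℓ = 0.5581 × 0.5326 = 0.29724 rad
ρ = (1 − cos θ)/κ = (1 − 0.95615)/0.5581 = 0.07857
z = sin θ / κ = 0.29289/0.5581 = 0.52479
x = ρ cos φ = 0.07857 × cos(338.73°) = 0.07322
y = ρ sin φ = 0.07857 × sin(338.73°) = -0.02850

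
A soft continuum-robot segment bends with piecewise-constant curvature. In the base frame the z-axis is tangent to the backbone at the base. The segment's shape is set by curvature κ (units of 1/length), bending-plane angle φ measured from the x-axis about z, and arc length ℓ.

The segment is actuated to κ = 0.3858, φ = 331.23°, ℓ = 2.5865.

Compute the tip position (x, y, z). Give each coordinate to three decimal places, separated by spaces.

1.040 -0.571 2.178

θ = κ·ℓ = 0.3858 × 2.5865 = 0.99787 rad
ρ = (1 − cos θ)/κ = (1 − 0.54209)/0.3858 = 1.18691
z = sin θ / κ = 0.84032/0.3858 = 2.17812
x = ρ cos φ = 1.18691 × cos(331.23°) = 1.04039
y = ρ sin φ = 1.18691 × sin(331.23°) = -0.57125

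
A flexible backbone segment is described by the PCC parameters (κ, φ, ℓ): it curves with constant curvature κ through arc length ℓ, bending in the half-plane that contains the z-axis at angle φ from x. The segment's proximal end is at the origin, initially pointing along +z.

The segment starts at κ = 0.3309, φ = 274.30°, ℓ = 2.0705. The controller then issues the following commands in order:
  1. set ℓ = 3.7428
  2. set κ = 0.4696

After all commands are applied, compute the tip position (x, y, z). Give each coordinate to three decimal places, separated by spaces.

0.189 -2.518 2.092

initial: κ=0.3309, φ=274.30°, ℓ=2.0705
cmd 1: set ℓ=3.7428 → (κ,φ,ℓ)=(0.3309,274.30°,3.7428) → tip=(0.1527,-2.0305,2.8567)
cmd 2: set κ=0.4696 → (κ,φ,ℓ)=(0.4696,274.30°,3.7428) → tip=(0.1893,-2.5179,2.0924)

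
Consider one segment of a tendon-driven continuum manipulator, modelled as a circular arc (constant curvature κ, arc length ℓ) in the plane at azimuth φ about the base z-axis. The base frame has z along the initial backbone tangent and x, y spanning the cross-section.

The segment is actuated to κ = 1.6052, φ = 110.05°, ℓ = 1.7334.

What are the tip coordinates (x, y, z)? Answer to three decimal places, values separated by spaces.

θ = κ·ℓ = 1.6052 × 1.7334 = 2.78245 rad
ρ = (1 − cos θ)/κ = (1 − -0.93620)/1.6052 = 1.20620
z = sin θ / κ = 0.35147/1.6052 = 0.21896
x = ρ cos φ = 1.20620 × cos(110.05°) = -0.41354
y = ρ sin φ = 1.20620 × sin(110.05°) = 1.13310

-0.414 1.133 0.219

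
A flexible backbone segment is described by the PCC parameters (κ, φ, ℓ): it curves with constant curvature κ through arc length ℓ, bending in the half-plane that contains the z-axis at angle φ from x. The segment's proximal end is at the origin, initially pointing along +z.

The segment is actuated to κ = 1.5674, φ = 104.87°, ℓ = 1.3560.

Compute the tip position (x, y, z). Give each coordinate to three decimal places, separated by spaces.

-0.250 0.941 0.542

θ = κ·ℓ = 1.5674 × 1.3560 = 2.12539 rad
ρ = (1 − cos θ)/κ = (1 − -0.52660)/1.5674 = 0.97397
z = sin θ / κ = 0.85011/1.5674 = 0.54237
x = ρ cos φ = 0.97397 × cos(104.87°) = -0.24995
y = ρ sin φ = 0.97397 × sin(104.87°) = 0.94135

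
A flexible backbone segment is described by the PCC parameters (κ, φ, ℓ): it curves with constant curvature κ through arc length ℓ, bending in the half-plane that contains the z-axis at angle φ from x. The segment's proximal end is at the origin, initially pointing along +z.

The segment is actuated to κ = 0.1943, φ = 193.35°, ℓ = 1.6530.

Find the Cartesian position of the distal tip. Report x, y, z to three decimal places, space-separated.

θ = κ·ℓ = 0.1943 × 1.6530 = 0.32118 rad
ρ = (1 − cos θ)/κ = (1 − 0.94886)/0.1943 = 0.26318
z = sin θ / κ = 0.31568/0.1943 = 1.62473
x = ρ cos φ = 0.26318 × cos(193.35°) = -0.25607
y = ρ sin φ = 0.26318 × sin(193.35°) = -0.06077

-0.256 -0.061 1.625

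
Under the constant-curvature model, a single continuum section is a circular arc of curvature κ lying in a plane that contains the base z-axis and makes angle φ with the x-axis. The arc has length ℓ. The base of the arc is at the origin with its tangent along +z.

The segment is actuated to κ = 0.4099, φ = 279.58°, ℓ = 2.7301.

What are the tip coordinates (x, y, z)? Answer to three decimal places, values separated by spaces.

θ = κ·ℓ = 0.4099 × 2.7301 = 1.11907 rad
ρ = (1 − cos θ)/κ = (1 − 0.43652)/0.4099 = 1.37467
z = sin θ / κ = 0.89969/0.4099 = 2.19491
x = ρ cos φ = 1.37467 × cos(279.58°) = 0.22878
y = ρ sin φ = 1.37467 × sin(279.58°) = -1.35550

0.229 -1.356 2.195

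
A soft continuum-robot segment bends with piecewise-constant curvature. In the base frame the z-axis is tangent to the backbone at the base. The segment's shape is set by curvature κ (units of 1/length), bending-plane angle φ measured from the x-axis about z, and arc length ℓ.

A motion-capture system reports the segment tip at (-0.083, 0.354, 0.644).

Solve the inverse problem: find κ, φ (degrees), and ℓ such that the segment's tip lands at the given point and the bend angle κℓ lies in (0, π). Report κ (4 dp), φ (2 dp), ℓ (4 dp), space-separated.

1.3296 103.20 0.7731

ρ = √(x²+y²) = √(-0.083² + 0.354²) = 0.36360
φ = atan2(y, x) mod 360° = atan2(0.354, -0.083) = 103.1954°
|p|² = ρ² + z² = 0.36360² + 0.644² = 0.54694
κ = 2ρ / |p|² = 2×0.36360 / 0.54694 = 1.32958
θ = 2·atan2(ρ, z) = 2·atan2(0.36360, 0.644) = 1.02796 rad
ℓ = θ/κ = 1.02796/1.32958 = 0.77315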